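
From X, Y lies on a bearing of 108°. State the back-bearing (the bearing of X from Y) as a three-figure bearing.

Back-bearing = 108° + 180° = 288°.

288°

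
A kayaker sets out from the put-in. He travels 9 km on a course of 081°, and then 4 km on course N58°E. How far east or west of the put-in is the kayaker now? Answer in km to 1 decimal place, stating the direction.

12.3 km east

Leg 1 (081°, 9 km): east 9 sin 81° = 8.89, north 9 cos 81° = 1.41
Leg 2 (N58°E, 4 km): east 4 sin 58° = 3.39, north 4 cos 58° = 2.12
Net east component: 12.28 km.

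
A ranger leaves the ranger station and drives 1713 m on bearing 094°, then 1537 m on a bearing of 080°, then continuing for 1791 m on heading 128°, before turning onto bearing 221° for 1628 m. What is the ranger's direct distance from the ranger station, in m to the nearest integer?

Leg 1 (094°, 1713 m): east 1713 sin 94° = 1708.83, north 1713 cos 94° = -119.49
Leg 2 (080°, 1537 m): east 1537 sin 80° = 1513.65, north 1537 cos 80° = 266.90
Leg 3 (128°, 1791 m): east 1791 sin 128° = 1411.33, north 1791 cos 128° = -1102.65
Leg 4 (221°, 1628 m): east 1628 sin 221° = -1068.06, north 1628 cos 221° = -1228.67
Net: 3565.74 east, -2183.91 north. Distance = √((3565.74)² + (-2183.91)²) = 4181.384 m.

4181 m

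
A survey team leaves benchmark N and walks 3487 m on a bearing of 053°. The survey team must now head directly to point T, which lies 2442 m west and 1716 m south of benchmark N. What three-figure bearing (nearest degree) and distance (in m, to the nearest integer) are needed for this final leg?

Leg 1 (053°, 3487 m): east 3487 sin 53° = 2784.84, north 3487 cos 53° = 2098.53
Current position: (2784.84, 2098.53). Target: (-2442, -1716). Remaining: Δeast = -5226.84, Δnorth = -3814.53.
Bearing = atan2(-5226.84, -3814.53) mod 360° = 233.88°; distance = √((-5226.84)² + (-3814.53)²) = 6470.743 m.

234°, 6471 m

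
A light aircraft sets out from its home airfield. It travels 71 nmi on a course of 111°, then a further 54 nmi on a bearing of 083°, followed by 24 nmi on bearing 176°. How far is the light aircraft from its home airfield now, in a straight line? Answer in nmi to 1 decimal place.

Leg 1 (111°, 71 nmi): east 71 sin 111° = 66.28, north 71 cos 111° = -25.44
Leg 2 (083°, 54 nmi): east 54 sin 83° = 53.60, north 54 cos 83° = 6.58
Leg 3 (176°, 24 nmi): east 24 sin 176° = 1.67, north 24 cos 176° = -23.94
Net: 121.56 east, -42.80 north. Distance = √((121.56)² + (-42.80)²) = 128.872 nmi.

128.9 nmi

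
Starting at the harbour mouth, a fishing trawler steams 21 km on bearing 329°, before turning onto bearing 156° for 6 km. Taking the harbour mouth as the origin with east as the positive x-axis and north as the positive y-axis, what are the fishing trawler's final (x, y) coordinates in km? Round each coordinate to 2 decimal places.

Leg 1 (329°, 21 km): east 21 sin 329° = -10.82, north 21 cos 329° = 18.00
Leg 2 (156°, 6 km): east 6 sin 156° = 2.44, north 6 cos 156° = -5.48
Summing: -8.38 km east, 12.52 km north → (-8.38, 12.52).

(-8.38, 12.52)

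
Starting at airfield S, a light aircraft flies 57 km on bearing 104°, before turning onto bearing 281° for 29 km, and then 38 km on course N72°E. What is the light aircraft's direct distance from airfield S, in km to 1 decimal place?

63.1 km

Leg 1 (104°, 57 km): east 57 sin 104° = 55.31, north 57 cos 104° = -13.79
Leg 2 (281°, 29 km): east 29 sin 281° = -28.47, north 29 cos 281° = 5.53
Leg 3 (N72°E, 38 km): east 38 sin 72° = 36.14, north 38 cos 72° = 11.74
Net: 62.98 east, 3.49 north. Distance = √((62.98)² + (3.49)²) = 63.076 km.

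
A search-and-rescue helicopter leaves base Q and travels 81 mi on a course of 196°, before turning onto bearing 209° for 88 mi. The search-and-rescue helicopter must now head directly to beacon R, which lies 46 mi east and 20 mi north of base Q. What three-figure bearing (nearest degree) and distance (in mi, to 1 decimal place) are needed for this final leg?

Leg 1 (196°, 81 mi): east 81 sin 196° = -22.33, north 81 cos 196° = -77.86
Leg 2 (209°, 88 mi): east 88 sin 209° = -42.66, north 88 cos 209° = -76.97
Current position: (-64.99, -154.83). Target: (46, 20). Remaining: Δeast = 110.99, Δnorth = 174.83.
Bearing = atan2(110.99, 174.83) mod 360° = 32.41°; distance = √((110.99)² + (174.83)²) = 207.084 mi.

032°, 207.1 mi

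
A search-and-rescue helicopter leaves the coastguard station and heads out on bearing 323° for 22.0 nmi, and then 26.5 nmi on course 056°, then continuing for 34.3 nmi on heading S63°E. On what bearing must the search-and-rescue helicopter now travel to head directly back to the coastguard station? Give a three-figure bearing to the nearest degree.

247°

Leg 1 (323°, 22.0 nmi): east 22.0 sin 323° = -13.24, north 22.0 cos 323° = 17.57
Leg 2 (056°, 26.5 nmi): east 26.5 sin 56° = 21.97, north 26.5 cos 56° = 14.82
Leg 3 (S63°E, 34.3 nmi): east 34.3 sin 117° = 30.56, north 34.3 cos 117° = -15.57
Net displacement: 39.29 east, 16.82 north. Direction back to start is (-39.29, -16.82): bearing = atan2(-39.29, -16.82) mod 360° = 246.83° ≈ 247°.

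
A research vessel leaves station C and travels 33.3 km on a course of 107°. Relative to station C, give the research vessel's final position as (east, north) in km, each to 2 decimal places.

(31.84, -9.74)

Leg 1 (107°, 33.3 km): east 33.3 sin 107° = 31.84, north 33.3 cos 107° = -9.74
Summing: 31.84 km east, -9.74 km north → (31.84, -9.74).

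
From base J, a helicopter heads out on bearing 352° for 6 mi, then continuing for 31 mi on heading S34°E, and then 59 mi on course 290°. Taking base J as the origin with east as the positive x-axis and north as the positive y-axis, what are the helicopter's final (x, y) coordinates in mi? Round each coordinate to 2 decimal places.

(-38.94, 0.42)

Leg 1 (352°, 6 mi): east 6 sin 352° = -0.84, north 6 cos 352° = 5.94
Leg 2 (S34°E, 31 mi): east 31 sin 146° = 17.33, north 31 cos 146° = -25.70
Leg 3 (290°, 59 mi): east 59 sin 290° = -55.44, north 59 cos 290° = 20.18
Summing: -38.94 mi east, 0.42 mi north → (-38.94, 0.42).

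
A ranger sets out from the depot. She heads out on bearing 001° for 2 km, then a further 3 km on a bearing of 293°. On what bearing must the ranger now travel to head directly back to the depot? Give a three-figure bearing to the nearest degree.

Leg 1 (001°, 2 km): east 2 sin 1° = 0.03, north 2 cos 1° = 2.00
Leg 2 (293°, 3 km): east 3 sin 293° = -2.76, north 3 cos 293° = 1.17
Net displacement: -2.73 east, 3.17 north. Direction back to start is (2.73, -3.17): bearing = atan2(2.73, -3.17) mod 360° = 139.32° ≈ 139°.

139°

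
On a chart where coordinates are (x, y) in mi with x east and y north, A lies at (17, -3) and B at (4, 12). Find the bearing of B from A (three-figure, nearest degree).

Δeast = 4 − 17 = -13.00; Δnorth = 12 − -3 = 15.00.
Bearing = atan2(Δeast, Δnorth) mod 360° = 319.09° ≈ 319°.

319°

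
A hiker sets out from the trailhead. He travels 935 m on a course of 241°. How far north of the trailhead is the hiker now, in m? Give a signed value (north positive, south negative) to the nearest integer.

-453 m

Leg 1 (241°, 935 m): east 935 sin 241° = -817.77, north 935 cos 241° = -453.30
Net north component: -453.30 m.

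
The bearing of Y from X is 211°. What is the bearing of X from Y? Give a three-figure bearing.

031°

Back-bearing = 211° − 180° = 031°.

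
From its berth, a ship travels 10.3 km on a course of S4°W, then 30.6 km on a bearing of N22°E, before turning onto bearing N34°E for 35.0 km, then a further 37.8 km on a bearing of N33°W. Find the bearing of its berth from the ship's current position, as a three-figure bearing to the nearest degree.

187°

Leg 1 (S4°W, 10.3 km): east 10.3 sin 184° = -0.72, north 10.3 cos 184° = -10.27
Leg 2 (N22°E, 30.6 km): east 30.6 sin 22° = 11.46, north 30.6 cos 22° = 28.37
Leg 3 (N34°E, 35.0 km): east 35.0 sin 34° = 19.57, north 35.0 cos 34° = 29.02
Leg 4 (N33°W, 37.8 km): east 37.8 sin 327° = -20.59, north 37.8 cos 327° = 31.70
Net displacement: 9.73 east, 78.81 north. Direction back to start is (-9.73, -78.81): bearing = atan2(-9.73, -78.81) mod 360° = 187.04° ≈ 187°.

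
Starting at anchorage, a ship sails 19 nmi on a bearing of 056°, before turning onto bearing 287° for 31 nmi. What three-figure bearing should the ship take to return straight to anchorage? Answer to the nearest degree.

Leg 1 (056°, 19 nmi): east 19 sin 56° = 15.75, north 19 cos 56° = 10.62
Leg 2 (287°, 31 nmi): east 31 sin 287° = -29.65, north 31 cos 287° = 9.06
Net displacement: -13.89 east, 19.69 north. Direction back to start is (13.89, -19.69): bearing = atan2(13.89, -19.69) mod 360° = 144.79° ≈ 145°.

145°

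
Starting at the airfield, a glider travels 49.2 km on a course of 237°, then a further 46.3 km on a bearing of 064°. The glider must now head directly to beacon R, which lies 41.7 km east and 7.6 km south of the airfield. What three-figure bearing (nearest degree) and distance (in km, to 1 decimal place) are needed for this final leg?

092°, 41.4 km

Leg 1 (237°, 49.2 km): east 49.2 sin 237° = -41.26, north 49.2 cos 237° = -26.80
Leg 2 (064°, 46.3 km): east 46.3 sin 64° = 41.61, north 46.3 cos 64° = 20.30
Current position: (0.35, -6.50). Target: (41.7, -7.6). Remaining: Δeast = 41.35, Δnorth = -1.10.
Bearing = atan2(41.35, -1.10) mod 360° = 91.52°; distance = √((41.35)² + (-1.10)²) = 41.363 km.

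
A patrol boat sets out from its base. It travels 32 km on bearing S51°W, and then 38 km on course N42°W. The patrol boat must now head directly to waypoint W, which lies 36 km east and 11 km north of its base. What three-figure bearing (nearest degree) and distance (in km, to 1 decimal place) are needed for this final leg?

088°, 86.3 km

Leg 1 (S51°W, 32 km): east 32 sin 231° = -24.87, north 32 cos 231° = -20.14
Leg 2 (N42°W, 38 km): east 38 sin 318° = -25.43, north 38 cos 318° = 28.24
Current position: (-50.30, 8.10). Target: (36, 11). Remaining: Δeast = 86.30, Δnorth = 2.90.
Bearing = atan2(86.30, 2.90) mod 360° = 88.08°; distance = √((86.30)² + (2.90)²) = 86.344 km.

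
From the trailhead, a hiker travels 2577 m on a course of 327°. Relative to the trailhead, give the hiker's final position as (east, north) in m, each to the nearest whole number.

(-1404, 2161)

Leg 1 (327°, 2577 m): east 2577 sin 327° = -1403.53, north 2577 cos 327° = 2161.25
Summing: -1403.53 m east, 2161.25 m north → (-1404, 2161).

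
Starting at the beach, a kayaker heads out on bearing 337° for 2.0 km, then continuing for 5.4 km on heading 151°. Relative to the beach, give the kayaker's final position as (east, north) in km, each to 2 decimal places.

Leg 1 (337°, 2.0 km): east 2.0 sin 337° = -0.78, north 2.0 cos 337° = 1.84
Leg 2 (151°, 5.4 km): east 5.4 sin 151° = 2.62, north 5.4 cos 151° = -4.72
Summing: 1.84 km east, -2.88 km north → (1.84, -2.88).

(1.84, -2.88)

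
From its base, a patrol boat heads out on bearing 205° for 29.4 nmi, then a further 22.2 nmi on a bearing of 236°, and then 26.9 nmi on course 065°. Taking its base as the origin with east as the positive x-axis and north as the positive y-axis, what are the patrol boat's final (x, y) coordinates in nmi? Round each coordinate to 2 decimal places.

Leg 1 (205°, 29.4 nmi): east 29.4 sin 205° = -12.42, north 29.4 cos 205° = -26.65
Leg 2 (236°, 22.2 nmi): east 22.2 sin 236° = -18.40, north 22.2 cos 236° = -12.41
Leg 3 (065°, 26.9 nmi): east 26.9 sin 65° = 24.38, north 26.9 cos 65° = 11.37
Summing: -6.45 nmi east, -27.69 nmi north → (-6.45, -27.69).

(-6.45, -27.69)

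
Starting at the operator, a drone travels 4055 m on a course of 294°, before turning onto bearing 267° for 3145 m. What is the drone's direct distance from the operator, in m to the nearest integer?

7004 m

Leg 1 (294°, 4055 m): east 4055 sin 294° = -3704.43, north 4055 cos 294° = 1649.32
Leg 2 (267°, 3145 m): east 3145 sin 267° = -3140.69, north 3145 cos 267° = -164.60
Net: -6845.12 east, 1484.72 north. Distance = √((-6845.12)² + (1484.72)²) = 7004.286 m.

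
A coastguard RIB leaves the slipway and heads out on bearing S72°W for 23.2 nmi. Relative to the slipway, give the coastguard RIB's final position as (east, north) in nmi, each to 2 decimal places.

(-22.06, -7.17)

Leg 1 (S72°W, 23.2 nmi): east 23.2 sin 252° = -22.06, north 23.2 cos 252° = -7.17
Summing: -22.06 nmi east, -7.17 nmi north → (-22.06, -7.17).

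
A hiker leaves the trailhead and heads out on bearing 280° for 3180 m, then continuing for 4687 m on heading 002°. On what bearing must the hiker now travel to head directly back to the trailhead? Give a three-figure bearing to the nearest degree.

150°

Leg 1 (280°, 3180 m): east 3180 sin 280° = -3131.69, north 3180 cos 280° = 552.20
Leg 2 (002°, 4687 m): east 4687 sin 2° = 163.57, north 4687 cos 2° = 4684.14
Net displacement: -2968.11 east, 5236.35 north. Direction back to start is (2968.11, -5236.35): bearing = atan2(2968.11, -5236.35) mod 360° = 150.45° ≈ 150°.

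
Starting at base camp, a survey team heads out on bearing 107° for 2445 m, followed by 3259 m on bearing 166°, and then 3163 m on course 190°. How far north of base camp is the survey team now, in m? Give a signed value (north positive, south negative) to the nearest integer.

-6992 m

Leg 1 (107°, 2445 m): east 2445 sin 107° = 2338.17, north 2445 cos 107° = -714.85
Leg 2 (166°, 3259 m): east 3259 sin 166° = 788.42, north 3259 cos 166° = -3162.19
Leg 3 (190°, 3163 m): east 3163 sin 190° = -549.25, north 3163 cos 190° = -3114.95
Net north component: -6991.99 m.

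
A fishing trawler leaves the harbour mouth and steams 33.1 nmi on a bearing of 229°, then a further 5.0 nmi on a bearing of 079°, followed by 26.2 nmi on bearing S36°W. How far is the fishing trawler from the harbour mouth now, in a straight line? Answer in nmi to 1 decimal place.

54.9 nmi

Leg 1 (229°, 33.1 nmi): east 33.1 sin 229° = -24.98, north 33.1 cos 229° = -21.72
Leg 2 (079°, 5.0 nmi): east 5.0 sin 79° = 4.91, north 5.0 cos 79° = 0.95
Leg 3 (S36°W, 26.2 nmi): east 26.2 sin 216° = -15.40, north 26.2 cos 216° = -21.20
Net: -35.47 east, -41.96 north. Distance = √((-35.47)² + (-41.96)²) = 54.943 nmi.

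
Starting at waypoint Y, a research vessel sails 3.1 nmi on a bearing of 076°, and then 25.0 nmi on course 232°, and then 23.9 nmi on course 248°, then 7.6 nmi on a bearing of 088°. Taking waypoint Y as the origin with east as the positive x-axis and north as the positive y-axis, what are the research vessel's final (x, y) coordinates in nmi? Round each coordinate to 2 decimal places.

Leg 1 (076°, 3.1 nmi): east 3.1 sin 76° = 3.01, north 3.1 cos 76° = 0.75
Leg 2 (232°, 25.0 nmi): east 25.0 sin 232° = -19.70, north 25.0 cos 232° = -15.39
Leg 3 (248°, 23.9 nmi): east 23.9 sin 248° = -22.16, north 23.9 cos 248° = -8.95
Leg 4 (088°, 7.6 nmi): east 7.6 sin 88° = 7.60, north 7.6 cos 88° = 0.27
Summing: -31.26 nmi east, -23.33 nmi north → (-31.26, -23.33).

(-31.26, -23.33)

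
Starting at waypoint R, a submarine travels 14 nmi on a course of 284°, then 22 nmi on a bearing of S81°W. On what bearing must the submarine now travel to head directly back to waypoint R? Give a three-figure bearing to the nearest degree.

Leg 1 (284°, 14 nmi): east 14 sin 284° = -13.58, north 14 cos 284° = 3.39
Leg 2 (S81°W, 22 nmi): east 22 sin 261° = -21.73, north 22 cos 261° = -3.44
Net displacement: -35.31 east, -0.05 north. Direction back to start is (35.31, 0.05): bearing = atan2(35.31, 0.05) mod 360° = 89.91° ≈ 090°.

090°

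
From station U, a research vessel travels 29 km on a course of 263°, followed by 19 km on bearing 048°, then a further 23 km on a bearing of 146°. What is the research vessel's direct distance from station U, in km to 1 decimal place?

10.1 km

Leg 1 (263°, 29 km): east 29 sin 263° = -28.78, north 29 cos 263° = -3.53
Leg 2 (048°, 19 km): east 19 sin 48° = 14.12, north 19 cos 48° = 12.71
Leg 3 (146°, 23 km): east 23 sin 146° = 12.86, north 23 cos 146° = -19.07
Net: -1.80 east, -9.89 north. Distance = √((-1.80)² + (-9.89)²) = 10.052 km.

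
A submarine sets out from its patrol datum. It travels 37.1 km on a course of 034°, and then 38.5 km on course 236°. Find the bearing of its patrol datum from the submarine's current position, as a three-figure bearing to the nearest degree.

Leg 1 (034°, 37.1 km): east 37.1 sin 34° = 20.75, north 37.1 cos 34° = 30.76
Leg 2 (236°, 38.5 km): east 38.5 sin 236° = -31.92, north 38.5 cos 236° = -21.53
Net displacement: -11.17 east, 9.23 north. Direction back to start is (11.17, -9.23): bearing = atan2(11.17, -9.23) mod 360° = 129.56° ≈ 130°.

130°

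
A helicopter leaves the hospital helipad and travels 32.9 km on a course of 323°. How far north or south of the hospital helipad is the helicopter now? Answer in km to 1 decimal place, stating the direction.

26.3 km north

Leg 1 (323°, 32.9 km): east 32.9 sin 323° = -19.80, north 32.9 cos 323° = 26.28
Net north component: 26.28 km.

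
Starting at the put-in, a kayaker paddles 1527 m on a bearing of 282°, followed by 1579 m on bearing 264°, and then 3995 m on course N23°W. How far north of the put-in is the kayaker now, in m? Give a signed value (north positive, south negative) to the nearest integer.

3830 m

Leg 1 (282°, 1527 m): east 1527 sin 282° = -1493.63, north 1527 cos 282° = 317.48
Leg 2 (264°, 1579 m): east 1579 sin 264° = -1570.35, north 1579 cos 264° = -165.05
Leg 3 (N23°W, 3995 m): east 3995 sin 337° = -1560.97, north 3995 cos 337° = 3677.42
Net north component: 3829.85 m.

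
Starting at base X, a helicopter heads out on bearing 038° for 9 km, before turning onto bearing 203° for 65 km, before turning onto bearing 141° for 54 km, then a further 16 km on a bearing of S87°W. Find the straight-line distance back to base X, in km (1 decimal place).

95.6 km

Leg 1 (038°, 9 km): east 9 sin 38° = 5.54, north 9 cos 38° = 7.09
Leg 2 (203°, 65 km): east 65 sin 203° = -25.40, north 65 cos 203° = -59.83
Leg 3 (141°, 54 km): east 54 sin 141° = 33.98, north 54 cos 141° = -41.97
Leg 4 (S87°W, 16 km): east 16 sin 267° = -15.98, north 16 cos 267° = -0.84
Net: -1.85 east, -95.54 north. Distance = √((-1.85)² + (-95.54)²) = 95.562 km.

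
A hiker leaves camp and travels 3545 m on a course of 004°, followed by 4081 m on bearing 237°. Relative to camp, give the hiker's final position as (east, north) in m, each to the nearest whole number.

Leg 1 (004°, 3545 m): east 3545 sin 4° = 247.29, north 3545 cos 4° = 3536.36
Leg 2 (237°, 4081 m): east 4081 sin 237° = -3422.61, north 4081 cos 237° = -2222.67
Summing: -3175.33 m east, 1313.69 m north → (-3175, 1314).

(-3175, 1314)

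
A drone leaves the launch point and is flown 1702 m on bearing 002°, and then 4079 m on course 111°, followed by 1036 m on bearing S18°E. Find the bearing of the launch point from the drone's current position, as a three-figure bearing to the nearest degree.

Leg 1 (002°, 1702 m): east 1702 sin 2° = 59.40, north 1702 cos 2° = 1700.96
Leg 2 (111°, 4079 m): east 4079 sin 111° = 3808.07, north 4079 cos 111° = -1461.78
Leg 3 (S18°E, 1036 m): east 1036 sin 162° = 320.14, north 1036 cos 162° = -985.29
Net displacement: 4187.62 east, -746.11 north. Direction back to start is (-4187.62, 746.11): bearing = atan2(-4187.62, 746.11) mod 360° = 280.10° ≈ 280°.

280°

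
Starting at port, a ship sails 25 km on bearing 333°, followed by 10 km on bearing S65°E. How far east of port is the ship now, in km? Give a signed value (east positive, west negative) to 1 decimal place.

-2.3 km

Leg 1 (333°, 25 km): east 25 sin 333° = -11.35, north 25 cos 333° = 22.28
Leg 2 (S65°E, 10 km): east 10 sin 115° = 9.06, north 10 cos 115° = -4.23
Net east component: -2.29 km.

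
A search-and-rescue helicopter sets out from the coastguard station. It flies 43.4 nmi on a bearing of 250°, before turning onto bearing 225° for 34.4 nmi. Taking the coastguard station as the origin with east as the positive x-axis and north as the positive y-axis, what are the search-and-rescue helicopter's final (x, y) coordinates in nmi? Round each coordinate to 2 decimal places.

(-65.11, -39.17)

Leg 1 (250°, 43.4 nmi): east 43.4 sin 250° = -40.78, north 43.4 cos 250° = -14.84
Leg 2 (225°, 34.4 nmi): east 34.4 sin 225° = -24.32, north 34.4 cos 225° = -24.32
Summing: -65.11 nmi east, -39.17 nmi north → (-65.11, -39.17).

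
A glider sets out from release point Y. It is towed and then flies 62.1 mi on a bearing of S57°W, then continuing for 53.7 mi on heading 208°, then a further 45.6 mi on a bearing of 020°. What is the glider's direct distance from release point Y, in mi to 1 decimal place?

Leg 1 (S57°W, 62.1 mi): east 62.1 sin 237° = -52.08, north 62.1 cos 237° = -33.82
Leg 2 (208°, 53.7 mi): east 53.7 sin 208° = -25.21, north 53.7 cos 208° = -47.41
Leg 3 (020°, 45.6 mi): east 45.6 sin 20° = 15.60, north 45.6 cos 20° = 42.85
Net: -61.70 east, -38.39 north. Distance = √((-61.70)² + (-38.39)²) = 72.663 mi.

72.7 mi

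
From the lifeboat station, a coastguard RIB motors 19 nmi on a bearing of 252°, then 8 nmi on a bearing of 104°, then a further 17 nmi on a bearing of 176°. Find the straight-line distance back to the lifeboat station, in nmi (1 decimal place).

26.4 nmi

Leg 1 (252°, 19 nmi): east 19 sin 252° = -18.07, north 19 cos 252° = -5.87
Leg 2 (104°, 8 nmi): east 8 sin 104° = 7.76, north 8 cos 104° = -1.94
Leg 3 (176°, 17 nmi): east 17 sin 176° = 1.19, north 17 cos 176° = -16.96
Net: -9.12 east, -24.77 north. Distance = √((-9.12)² + (-24.77)²) = 26.392 nmi.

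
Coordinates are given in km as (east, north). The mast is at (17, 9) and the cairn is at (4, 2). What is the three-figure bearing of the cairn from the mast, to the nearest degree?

242°

Δeast = 4 − 17 = -13.00; Δnorth = 2 − 9 = -7.00.
Bearing = atan2(Δeast, Δnorth) mod 360° = 241.70° ≈ 242°.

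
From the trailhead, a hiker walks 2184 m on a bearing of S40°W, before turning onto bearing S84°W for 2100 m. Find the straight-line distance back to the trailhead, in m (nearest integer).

Leg 1 (S40°W, 2184 m): east 2184 sin 220° = -1403.85, north 2184 cos 220° = -1673.04
Leg 2 (S84°W, 2100 m): east 2100 sin 264° = -2088.50, north 2100 cos 264° = -219.51
Net: -3492.34 east, -1892.55 north. Distance = √((-3492.34)² + (-1892.55)²) = 3972.180 m.

3972 m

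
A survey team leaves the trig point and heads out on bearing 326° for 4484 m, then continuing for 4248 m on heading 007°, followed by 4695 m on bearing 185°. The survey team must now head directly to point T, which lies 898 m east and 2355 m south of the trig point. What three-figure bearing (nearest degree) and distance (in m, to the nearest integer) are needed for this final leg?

150°, 6508 m

Leg 1 (326°, 4484 m): east 4484 sin 326° = -2507.42, north 4484 cos 326° = 3717.40
Leg 2 (007°, 4248 m): east 4248 sin 7° = 517.70, north 4248 cos 7° = 4216.34
Leg 3 (185°, 4695 m): east 4695 sin 185° = -409.20, north 4695 cos 185° = -4677.13
Current position: (-2398.92, 3256.61). Target: (898, -2355). Remaining: Δeast = 3296.92, Δnorth = -5611.61.
Bearing = atan2(3296.92, -5611.61) mod 360° = 149.57°; distance = √((3296.92)² + (-5611.61)²) = 6508.439 m.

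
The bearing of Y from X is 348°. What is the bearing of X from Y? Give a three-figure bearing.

Back-bearing = 348° − 180° = 168°.

168°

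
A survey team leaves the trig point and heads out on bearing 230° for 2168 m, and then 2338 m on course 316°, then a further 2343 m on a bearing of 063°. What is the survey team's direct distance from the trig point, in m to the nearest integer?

1806 m

Leg 1 (230°, 2168 m): east 2168 sin 230° = -1660.78, north 2168 cos 230° = -1393.56
Leg 2 (316°, 2338 m): east 2338 sin 316° = -1624.11, north 2338 cos 316° = 1681.82
Leg 3 (063°, 2343 m): east 2343 sin 63° = 2087.63, north 2343 cos 63° = 1063.70
Net: -1197.27 east, 1351.95 north. Distance = √((-1197.27)² + (1351.95)²) = 1805.886 m.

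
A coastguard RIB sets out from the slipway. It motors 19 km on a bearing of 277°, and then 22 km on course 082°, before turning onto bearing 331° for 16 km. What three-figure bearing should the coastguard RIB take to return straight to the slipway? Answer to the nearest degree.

166°

Leg 1 (277°, 19 km): east 19 sin 277° = -18.86, north 19 cos 277° = 2.32
Leg 2 (082°, 22 km): east 22 sin 82° = 21.79, north 22 cos 82° = 3.06
Leg 3 (331°, 16 km): east 16 sin 331° = -7.76, north 16 cos 331° = 13.99
Net displacement: -4.83 east, 19.37 north. Direction back to start is (4.83, -19.37): bearing = atan2(4.83, -19.37) mod 360° = 166.00° ≈ 166°.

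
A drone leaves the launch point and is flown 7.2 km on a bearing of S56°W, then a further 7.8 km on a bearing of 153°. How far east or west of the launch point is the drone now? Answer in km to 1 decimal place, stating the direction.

Leg 1 (S56°W, 7.2 km): east 7.2 sin 236° = -5.97, north 7.2 cos 236° = -4.03
Leg 2 (153°, 7.8 km): east 7.8 sin 153° = 3.54, north 7.8 cos 153° = -6.95
Net east component: -2.43 km.

2.4 km west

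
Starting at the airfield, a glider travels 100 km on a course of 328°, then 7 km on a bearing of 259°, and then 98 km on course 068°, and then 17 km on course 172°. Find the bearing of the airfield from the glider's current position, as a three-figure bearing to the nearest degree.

198°

Leg 1 (328°, 100 km): east 100 sin 328° = -52.99, north 100 cos 328° = 84.80
Leg 2 (259°, 7 km): east 7 sin 259° = -6.87, north 7 cos 259° = -1.34
Leg 3 (068°, 98 km): east 98 sin 68° = 90.86, north 98 cos 68° = 36.71
Leg 4 (172°, 17 km): east 17 sin 172° = 2.37, north 17 cos 172° = -16.83
Net displacement: 33.37 east, 103.35 north. Direction back to start is (-33.37, -103.35): bearing = atan2(-33.37, -103.35) mod 360° = 197.89° ≈ 198°.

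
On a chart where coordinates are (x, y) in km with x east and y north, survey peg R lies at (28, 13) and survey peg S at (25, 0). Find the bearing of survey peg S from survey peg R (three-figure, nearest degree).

193°

Δeast = 25 − 28 = -3.00; Δnorth = 0 − 13 = -13.00.
Bearing = atan2(Δeast, Δnorth) mod 360° = 192.99° ≈ 193°.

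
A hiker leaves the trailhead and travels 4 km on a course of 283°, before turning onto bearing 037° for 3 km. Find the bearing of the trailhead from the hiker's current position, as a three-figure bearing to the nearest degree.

Leg 1 (283°, 4 km): east 4 sin 283° = -3.90, north 4 cos 283° = 0.90
Leg 2 (037°, 3 km): east 3 sin 37° = 1.81, north 3 cos 37° = 2.40
Net displacement: -2.09 east, 3.30 north. Direction back to start is (2.09, -3.30): bearing = atan2(2.09, -3.30) mod 360° = 147.59° ≈ 148°.

148°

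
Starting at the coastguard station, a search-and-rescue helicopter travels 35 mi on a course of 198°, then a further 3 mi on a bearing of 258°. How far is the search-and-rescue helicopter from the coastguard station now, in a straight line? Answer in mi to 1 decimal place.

36.6 mi

Leg 1 (198°, 35 mi): east 35 sin 198° = -10.82, north 35 cos 198° = -33.29
Leg 2 (258°, 3 mi): east 3 sin 258° = -2.93, north 3 cos 258° = -0.62
Net: -13.75 east, -33.91 north. Distance = √((-13.75)² + (-33.91)²) = 36.592 mi.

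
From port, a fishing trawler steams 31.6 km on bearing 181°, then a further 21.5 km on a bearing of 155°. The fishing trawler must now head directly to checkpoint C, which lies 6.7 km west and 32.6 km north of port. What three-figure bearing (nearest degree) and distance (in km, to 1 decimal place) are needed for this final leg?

350°, 85.1 km

Leg 1 (181°, 31.6 km): east 31.6 sin 181° = -0.55, north 31.6 cos 181° = -31.60
Leg 2 (155°, 21.5 km): east 21.5 sin 155° = 9.09, north 21.5 cos 155° = -19.49
Current position: (8.53, -51.08). Target: (-6.7, 32.6). Remaining: Δeast = -15.23, Δnorth = 83.68.
Bearing = atan2(-15.23, 83.68) mod 360° = 349.68°; distance = √((-15.23)² + (83.68)²) = 85.056 km.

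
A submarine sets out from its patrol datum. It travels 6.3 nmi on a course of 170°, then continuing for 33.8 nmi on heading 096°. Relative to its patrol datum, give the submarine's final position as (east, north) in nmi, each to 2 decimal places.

Leg 1 (170°, 6.3 nmi): east 6.3 sin 170° = 1.09, north 6.3 cos 170° = -6.20
Leg 2 (096°, 33.8 nmi): east 33.8 sin 96° = 33.61, north 33.8 cos 96° = -3.53
Summing: 34.71 nmi east, -9.74 nmi north → (34.71, -9.74).

(34.71, -9.74)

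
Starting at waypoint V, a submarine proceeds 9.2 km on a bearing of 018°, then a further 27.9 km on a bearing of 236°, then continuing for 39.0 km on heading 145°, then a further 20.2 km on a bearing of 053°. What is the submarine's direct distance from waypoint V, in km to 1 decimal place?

Leg 1 (018°, 9.2 km): east 9.2 sin 18° = 2.84, north 9.2 cos 18° = 8.75
Leg 2 (236°, 27.9 km): east 27.9 sin 236° = -23.13, north 27.9 cos 236° = -15.60
Leg 3 (145°, 39.0 km): east 39.0 sin 145° = 22.37, north 39.0 cos 145° = -31.95
Leg 4 (053°, 20.2 km): east 20.2 sin 53° = 16.13, north 20.2 cos 53° = 12.16
Net: 18.21 east, -26.64 north. Distance = √((18.21)² + (-26.64)²) = 32.273 km.

32.3 km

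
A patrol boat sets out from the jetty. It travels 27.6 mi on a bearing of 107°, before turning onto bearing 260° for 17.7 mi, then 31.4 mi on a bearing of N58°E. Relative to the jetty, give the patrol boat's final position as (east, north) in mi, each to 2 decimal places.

(35.59, 5.50)

Leg 1 (107°, 27.6 mi): east 27.6 sin 107° = 26.39, north 27.6 cos 107° = -8.07
Leg 2 (260°, 17.7 mi): east 17.7 sin 260° = -17.43, north 17.7 cos 260° = -3.07
Leg 3 (N58°E, 31.4 mi): east 31.4 sin 58° = 26.63, north 31.4 cos 58° = 16.64
Summing: 35.59 mi east, 5.50 mi north → (35.59, 5.50).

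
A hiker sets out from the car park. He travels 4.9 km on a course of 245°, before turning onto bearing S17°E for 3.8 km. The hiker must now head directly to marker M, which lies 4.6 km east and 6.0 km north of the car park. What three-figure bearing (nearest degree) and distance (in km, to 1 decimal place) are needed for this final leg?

Leg 1 (245°, 4.9 km): east 4.9 sin 245° = -4.44, north 4.9 cos 245° = -2.07
Leg 2 (S17°E, 3.8 km): east 3.8 sin 163° = 1.11, north 3.8 cos 163° = -3.63
Current position: (-3.33, -5.70). Target: (4.6, 6.0). Remaining: Δeast = 7.93, Δnorth = 11.70.
Bearing = atan2(7.93, 11.70) mod 360° = 34.12°; distance = √((7.93)² + (11.70)²) = 14.138 km.

034°, 14.1 km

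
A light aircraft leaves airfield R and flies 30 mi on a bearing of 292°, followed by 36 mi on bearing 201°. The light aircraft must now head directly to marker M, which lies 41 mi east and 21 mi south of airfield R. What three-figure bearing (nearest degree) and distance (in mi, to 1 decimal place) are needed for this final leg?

089°, 81.7 mi

Leg 1 (292°, 30 mi): east 30 sin 292° = -27.82, north 30 cos 292° = 11.24
Leg 2 (201°, 36 mi): east 36 sin 201° = -12.90, north 36 cos 201° = -33.61
Current position: (-40.72, -22.37). Target: (41, -21). Remaining: Δeast = 81.72, Δnorth = 1.37.
Bearing = atan2(81.72, 1.37) mod 360° = 89.04°; distance = √((81.72)² + (1.37)²) = 81.728 mi.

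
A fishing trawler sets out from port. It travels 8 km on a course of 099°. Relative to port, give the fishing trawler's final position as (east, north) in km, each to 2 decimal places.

Leg 1 (099°, 8 km): east 8 sin 99° = 7.90, north 8 cos 99° = -1.25
Summing: 7.90 km east, -1.25 km north → (7.90, -1.25).

(7.90, -1.25)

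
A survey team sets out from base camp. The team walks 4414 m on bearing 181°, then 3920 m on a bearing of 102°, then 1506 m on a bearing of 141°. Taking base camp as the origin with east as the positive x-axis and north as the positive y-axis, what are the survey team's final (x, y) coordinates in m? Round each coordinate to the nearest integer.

Leg 1 (181°, 4414 m): east 4414 sin 181° = -77.03, north 4414 cos 181° = -4413.33
Leg 2 (102°, 3920 m): east 3920 sin 102° = 3834.34, north 3920 cos 102° = -815.01
Leg 3 (141°, 1506 m): east 1506 sin 141° = 947.76, north 1506 cos 141° = -1170.38
Summing: 4705.06 m east, -6398.72 m north → (4705, -6399).

(4705, -6399)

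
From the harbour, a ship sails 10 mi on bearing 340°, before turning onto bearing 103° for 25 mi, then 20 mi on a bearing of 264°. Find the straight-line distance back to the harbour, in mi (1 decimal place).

2.0 mi

Leg 1 (340°, 10 mi): east 10 sin 340° = -3.42, north 10 cos 340° = 9.40
Leg 2 (103°, 25 mi): east 25 sin 103° = 24.36, north 25 cos 103° = -5.62
Leg 3 (264°, 20 mi): east 20 sin 264° = -19.89, north 20 cos 264° = -2.09
Net: 1.05 east, 1.68 north. Distance = √((1.05)² + (1.68)²) = 1.983 mi.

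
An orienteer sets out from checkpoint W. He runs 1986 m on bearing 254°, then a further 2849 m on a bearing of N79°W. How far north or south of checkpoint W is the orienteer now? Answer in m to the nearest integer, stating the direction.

4 m south

Leg 1 (254°, 1986 m): east 1986 sin 254° = -1909.07, north 1986 cos 254° = -547.42
Leg 2 (N79°W, 2849 m): east 2849 sin 281° = -2796.66, north 2849 cos 281° = 543.61
Net north component: -3.80 m.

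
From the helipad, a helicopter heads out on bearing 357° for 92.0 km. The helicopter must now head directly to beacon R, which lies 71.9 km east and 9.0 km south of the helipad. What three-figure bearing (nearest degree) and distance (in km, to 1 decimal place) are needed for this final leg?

143°, 126.7 km

Leg 1 (357°, 92.0 km): east 92.0 sin 357° = -4.81, north 92.0 cos 357° = 91.87
Current position: (-4.81, 91.87). Target: (71.9, -9.0). Remaining: Δeast = 76.71, Δnorth = -100.87.
Bearing = atan2(76.71, -100.87) mod 360° = 142.75°; distance = √((76.71)² + (-100.87)²) = 126.731 km.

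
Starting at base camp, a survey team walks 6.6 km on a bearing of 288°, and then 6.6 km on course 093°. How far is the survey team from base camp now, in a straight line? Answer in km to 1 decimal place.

Leg 1 (288°, 6.6 km): east 6.6 sin 288° = -6.28, north 6.6 cos 288° = 2.04
Leg 2 (093°, 6.6 km): east 6.6 sin 93° = 6.59, north 6.6 cos 93° = -0.35
Net: 0.31 east, 1.69 north. Distance = √((0.31)² + (1.69)²) = 1.723 km.

1.7 km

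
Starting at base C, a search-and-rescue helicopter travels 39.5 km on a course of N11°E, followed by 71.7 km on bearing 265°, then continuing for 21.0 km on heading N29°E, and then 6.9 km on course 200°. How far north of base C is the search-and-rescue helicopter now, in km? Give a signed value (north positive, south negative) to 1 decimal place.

Leg 1 (N11°E, 39.5 km): east 39.5 sin 11° = 7.54, north 39.5 cos 11° = 38.77
Leg 2 (265°, 71.7 km): east 71.7 sin 265° = -71.43, north 71.7 cos 265° = -6.25
Leg 3 (N29°E, 21.0 km): east 21.0 sin 29° = 10.18, north 21.0 cos 29° = 18.37
Leg 4 (200°, 6.9 km): east 6.9 sin 200° = -2.36, north 6.9 cos 200° = -6.48
Net north component: 44.41 km.

44.4 km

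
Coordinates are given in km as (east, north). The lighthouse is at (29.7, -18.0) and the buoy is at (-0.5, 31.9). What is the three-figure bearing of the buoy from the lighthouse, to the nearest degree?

Δeast = -0.5 − 29.7 = -30.20; Δnorth = 31.9 − -18.0 = 49.90.
Bearing = atan2(Δeast, Δnorth) mod 360° = 328.82° ≈ 329°.

329°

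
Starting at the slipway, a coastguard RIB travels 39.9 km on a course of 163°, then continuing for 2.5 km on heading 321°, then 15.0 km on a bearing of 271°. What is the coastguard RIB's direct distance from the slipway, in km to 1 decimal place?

36.3 km

Leg 1 (163°, 39.9 km): east 39.9 sin 163° = 11.67, north 39.9 cos 163° = -38.16
Leg 2 (321°, 2.5 km): east 2.5 sin 321° = -1.57, north 2.5 cos 321° = 1.94
Leg 3 (271°, 15.0 km): east 15.0 sin 271° = -15.00, north 15.0 cos 271° = 0.26
Net: -4.91 east, -35.95 north. Distance = √((-4.91)² + (-35.95)²) = 36.285 km.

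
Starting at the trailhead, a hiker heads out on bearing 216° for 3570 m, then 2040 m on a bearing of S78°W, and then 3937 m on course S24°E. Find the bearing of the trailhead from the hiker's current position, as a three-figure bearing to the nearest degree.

Leg 1 (216°, 3570 m): east 3570 sin 216° = -2098.39, north 3570 cos 216° = -2888.19
Leg 2 (S78°W, 2040 m): east 2040 sin 258° = -1995.42, north 2040 cos 258° = -424.14
Leg 3 (S24°E, 3937 m): east 3937 sin 156° = 1601.32, north 3937 cos 156° = -3596.63
Net displacement: -2492.49 east, -6908.96 north. Direction back to start is (2492.49, 6908.96): bearing = atan2(2492.49, 6908.96) mod 360° = 19.84° ≈ 020°.

020°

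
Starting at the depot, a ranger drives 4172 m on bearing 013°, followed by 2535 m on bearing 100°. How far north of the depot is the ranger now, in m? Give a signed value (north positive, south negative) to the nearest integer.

Leg 1 (013°, 4172 m): east 4172 sin 13° = 938.50, north 4172 cos 13° = 4065.07
Leg 2 (100°, 2535 m): east 2535 sin 100° = 2496.49, north 2535 cos 100° = -440.20
Net north component: 3624.87 m.

3625 m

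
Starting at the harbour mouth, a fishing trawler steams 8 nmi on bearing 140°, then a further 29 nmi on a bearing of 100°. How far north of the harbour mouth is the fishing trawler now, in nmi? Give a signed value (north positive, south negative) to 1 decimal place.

-11.2 nmi

Leg 1 (140°, 8 nmi): east 8 sin 140° = 5.14, north 8 cos 140° = -6.13
Leg 2 (100°, 29 nmi): east 29 sin 100° = 28.56, north 29 cos 100° = -5.04
Net north component: -11.16 nmi.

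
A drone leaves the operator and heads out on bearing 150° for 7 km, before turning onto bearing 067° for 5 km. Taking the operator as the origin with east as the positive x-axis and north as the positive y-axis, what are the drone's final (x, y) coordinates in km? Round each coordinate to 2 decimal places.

(8.10, -4.11)

Leg 1 (150°, 7 km): east 7 sin 150° = 3.50, north 7 cos 150° = -6.06
Leg 2 (067°, 5 km): east 5 sin 67° = 4.60, north 5 cos 67° = 1.95
Summing: 8.10 km east, -4.11 km north → (8.10, -4.11).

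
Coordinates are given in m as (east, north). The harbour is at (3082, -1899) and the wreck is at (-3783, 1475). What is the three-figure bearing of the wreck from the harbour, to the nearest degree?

Δeast = -3783 − 3082 = -6865.00; Δnorth = 1475 − -1899 = 3374.00.
Bearing = atan2(Δeast, Δnorth) mod 360° = 296.17° ≈ 296°.

296°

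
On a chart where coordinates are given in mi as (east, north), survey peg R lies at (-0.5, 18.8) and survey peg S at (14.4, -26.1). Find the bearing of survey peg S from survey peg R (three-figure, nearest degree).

162°

Δeast = 14.4 − -0.5 = 14.90; Δnorth = -26.1 − 18.8 = -44.90.
Bearing = atan2(Δeast, Δnorth) mod 360° = 161.64° ≈ 162°.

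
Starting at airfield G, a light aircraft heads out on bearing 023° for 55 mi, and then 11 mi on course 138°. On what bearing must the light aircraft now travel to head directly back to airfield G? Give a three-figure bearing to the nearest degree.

214°

Leg 1 (023°, 55 mi): east 55 sin 23° = 21.49, north 55 cos 23° = 50.63
Leg 2 (138°, 11 mi): east 11 sin 138° = 7.36, north 11 cos 138° = -8.17
Net displacement: 28.85 east, 42.45 north. Direction back to start is (-28.85, -42.45): bearing = atan2(-28.85, -42.45) mod 360° = 214.20° ≈ 214°.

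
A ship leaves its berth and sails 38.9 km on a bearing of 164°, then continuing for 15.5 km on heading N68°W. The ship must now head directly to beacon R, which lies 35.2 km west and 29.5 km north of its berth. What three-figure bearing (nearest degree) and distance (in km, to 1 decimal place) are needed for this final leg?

Leg 1 (164°, 38.9 km): east 38.9 sin 164° = 10.72, north 38.9 cos 164° = -37.39
Leg 2 (N68°W, 15.5 km): east 15.5 sin 292° = -14.37, north 15.5 cos 292° = 5.81
Current position: (-3.65, -31.59). Target: (-35.2, 29.5). Remaining: Δeast = -31.55, Δnorth = 61.09.
Bearing = atan2(-31.55, 61.09) mod 360° = 332.68°; distance = √((-31.55)² + (61.09)²) = 68.754 km.

333°, 68.8 km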